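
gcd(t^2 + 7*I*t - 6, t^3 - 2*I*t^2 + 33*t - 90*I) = t + 6*I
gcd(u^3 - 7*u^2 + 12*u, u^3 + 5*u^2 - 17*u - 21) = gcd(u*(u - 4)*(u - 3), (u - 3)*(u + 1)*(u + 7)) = u - 3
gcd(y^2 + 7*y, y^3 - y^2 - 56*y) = y^2 + 7*y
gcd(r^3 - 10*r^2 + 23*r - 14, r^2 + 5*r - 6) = r - 1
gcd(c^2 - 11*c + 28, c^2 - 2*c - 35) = c - 7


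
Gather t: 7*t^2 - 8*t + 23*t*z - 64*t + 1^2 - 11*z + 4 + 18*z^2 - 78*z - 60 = 7*t^2 + t*(23*z - 72) + 18*z^2 - 89*z - 55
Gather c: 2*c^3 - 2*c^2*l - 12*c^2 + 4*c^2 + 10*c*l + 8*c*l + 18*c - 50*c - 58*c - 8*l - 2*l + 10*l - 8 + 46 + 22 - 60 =2*c^3 + c^2*(-2*l - 8) + c*(18*l - 90)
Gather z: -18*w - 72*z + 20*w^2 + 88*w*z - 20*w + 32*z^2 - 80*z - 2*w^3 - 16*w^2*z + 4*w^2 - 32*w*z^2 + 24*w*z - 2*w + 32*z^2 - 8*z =-2*w^3 + 24*w^2 - 40*w + z^2*(64 - 32*w) + z*(-16*w^2 + 112*w - 160)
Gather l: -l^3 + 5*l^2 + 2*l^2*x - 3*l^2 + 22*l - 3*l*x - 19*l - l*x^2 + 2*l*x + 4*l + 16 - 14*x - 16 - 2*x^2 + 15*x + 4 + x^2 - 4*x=-l^3 + l^2*(2*x + 2) + l*(-x^2 - x + 7) - x^2 - 3*x + 4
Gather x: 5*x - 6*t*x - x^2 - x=-x^2 + x*(4 - 6*t)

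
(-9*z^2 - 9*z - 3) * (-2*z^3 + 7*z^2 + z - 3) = 18*z^5 - 45*z^4 - 66*z^3 - 3*z^2 + 24*z + 9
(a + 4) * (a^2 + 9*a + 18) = a^3 + 13*a^2 + 54*a + 72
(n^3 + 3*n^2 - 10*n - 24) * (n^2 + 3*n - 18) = n^5 + 6*n^4 - 19*n^3 - 108*n^2 + 108*n + 432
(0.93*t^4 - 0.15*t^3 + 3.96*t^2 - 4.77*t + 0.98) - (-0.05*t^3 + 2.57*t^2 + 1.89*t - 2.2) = 0.93*t^4 - 0.1*t^3 + 1.39*t^2 - 6.66*t + 3.18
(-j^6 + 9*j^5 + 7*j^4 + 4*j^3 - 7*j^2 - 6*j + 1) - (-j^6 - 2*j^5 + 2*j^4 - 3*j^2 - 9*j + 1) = 11*j^5 + 5*j^4 + 4*j^3 - 4*j^2 + 3*j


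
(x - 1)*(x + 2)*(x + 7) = x^3 + 8*x^2 + 5*x - 14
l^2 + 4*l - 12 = (l - 2)*(l + 6)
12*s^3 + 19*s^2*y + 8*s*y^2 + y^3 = (s + y)*(3*s + y)*(4*s + y)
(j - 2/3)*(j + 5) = j^2 + 13*j/3 - 10/3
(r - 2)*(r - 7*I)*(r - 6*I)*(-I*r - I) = -I*r^4 - 13*r^3 + I*r^3 + 13*r^2 + 44*I*r^2 + 26*r - 42*I*r - 84*I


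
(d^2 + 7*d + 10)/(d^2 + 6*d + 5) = (d + 2)/(d + 1)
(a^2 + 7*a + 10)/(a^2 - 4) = (a + 5)/(a - 2)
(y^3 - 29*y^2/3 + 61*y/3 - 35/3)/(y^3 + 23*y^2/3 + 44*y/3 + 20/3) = (3*y^3 - 29*y^2 + 61*y - 35)/(3*y^3 + 23*y^2 + 44*y + 20)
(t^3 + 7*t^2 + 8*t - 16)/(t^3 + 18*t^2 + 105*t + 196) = (t^2 + 3*t - 4)/(t^2 + 14*t + 49)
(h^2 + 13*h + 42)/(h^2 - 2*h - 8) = (h^2 + 13*h + 42)/(h^2 - 2*h - 8)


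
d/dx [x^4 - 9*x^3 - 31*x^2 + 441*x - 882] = 4*x^3 - 27*x^2 - 62*x + 441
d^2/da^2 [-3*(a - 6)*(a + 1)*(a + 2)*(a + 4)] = -36*a^2 - 18*a + 168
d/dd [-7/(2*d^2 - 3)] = 28*d/(2*d^2 - 3)^2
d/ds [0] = 0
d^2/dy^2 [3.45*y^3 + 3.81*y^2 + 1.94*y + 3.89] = 20.7*y + 7.62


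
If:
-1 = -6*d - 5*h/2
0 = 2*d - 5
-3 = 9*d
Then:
No Solution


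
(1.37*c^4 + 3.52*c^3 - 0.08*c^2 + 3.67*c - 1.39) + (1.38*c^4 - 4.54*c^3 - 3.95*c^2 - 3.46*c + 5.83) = 2.75*c^4 - 1.02*c^3 - 4.03*c^2 + 0.21*c + 4.44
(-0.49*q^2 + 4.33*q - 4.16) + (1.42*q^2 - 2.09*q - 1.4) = 0.93*q^2 + 2.24*q - 5.56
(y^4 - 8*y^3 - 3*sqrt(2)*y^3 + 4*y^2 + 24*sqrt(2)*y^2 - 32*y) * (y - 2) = y^5 - 10*y^4 - 3*sqrt(2)*y^4 + 20*y^3 + 30*sqrt(2)*y^3 - 48*sqrt(2)*y^2 - 40*y^2 + 64*y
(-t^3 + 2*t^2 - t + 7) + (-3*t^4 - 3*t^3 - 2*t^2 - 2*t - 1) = -3*t^4 - 4*t^3 - 3*t + 6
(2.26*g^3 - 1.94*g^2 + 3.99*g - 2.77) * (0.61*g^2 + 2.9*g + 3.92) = 1.3786*g^5 + 5.3706*g^4 + 5.6671*g^3 + 2.2765*g^2 + 7.6078*g - 10.8584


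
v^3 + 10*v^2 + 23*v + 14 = (v + 1)*(v + 2)*(v + 7)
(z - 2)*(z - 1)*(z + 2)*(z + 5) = z^4 + 4*z^3 - 9*z^2 - 16*z + 20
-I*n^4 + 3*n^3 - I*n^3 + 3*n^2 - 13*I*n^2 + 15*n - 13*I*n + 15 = (n - 3*I)*(n + I)*(n + 5*I)*(-I*n - I)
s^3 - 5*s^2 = s^2*(s - 5)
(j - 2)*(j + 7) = j^2 + 5*j - 14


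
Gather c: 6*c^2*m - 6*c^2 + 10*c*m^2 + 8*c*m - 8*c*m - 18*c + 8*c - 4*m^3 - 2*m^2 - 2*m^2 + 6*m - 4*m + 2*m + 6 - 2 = c^2*(6*m - 6) + c*(10*m^2 - 10) - 4*m^3 - 4*m^2 + 4*m + 4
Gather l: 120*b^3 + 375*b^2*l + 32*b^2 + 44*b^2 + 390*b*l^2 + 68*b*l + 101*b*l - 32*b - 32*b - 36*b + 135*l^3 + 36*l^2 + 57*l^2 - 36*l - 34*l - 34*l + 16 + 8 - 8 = 120*b^3 + 76*b^2 - 100*b + 135*l^3 + l^2*(390*b + 93) + l*(375*b^2 + 169*b - 104) + 16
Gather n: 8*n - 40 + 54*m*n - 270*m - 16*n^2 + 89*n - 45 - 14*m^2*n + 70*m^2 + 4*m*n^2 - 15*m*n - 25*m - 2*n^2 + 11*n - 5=70*m^2 - 295*m + n^2*(4*m - 18) + n*(-14*m^2 + 39*m + 108) - 90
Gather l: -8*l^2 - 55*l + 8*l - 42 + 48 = -8*l^2 - 47*l + 6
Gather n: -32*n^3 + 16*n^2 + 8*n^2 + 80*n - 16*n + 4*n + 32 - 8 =-32*n^3 + 24*n^2 + 68*n + 24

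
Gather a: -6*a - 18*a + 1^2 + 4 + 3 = 8 - 24*a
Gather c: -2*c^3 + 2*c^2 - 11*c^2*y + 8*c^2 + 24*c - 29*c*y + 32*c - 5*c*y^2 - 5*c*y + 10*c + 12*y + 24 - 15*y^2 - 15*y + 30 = -2*c^3 + c^2*(10 - 11*y) + c*(-5*y^2 - 34*y + 66) - 15*y^2 - 3*y + 54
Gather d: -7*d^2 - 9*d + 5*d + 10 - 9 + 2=-7*d^2 - 4*d + 3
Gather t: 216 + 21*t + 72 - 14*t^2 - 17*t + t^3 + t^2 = t^3 - 13*t^2 + 4*t + 288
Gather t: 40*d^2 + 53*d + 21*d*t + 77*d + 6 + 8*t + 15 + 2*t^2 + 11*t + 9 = 40*d^2 + 130*d + 2*t^2 + t*(21*d + 19) + 30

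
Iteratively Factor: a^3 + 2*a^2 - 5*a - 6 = (a + 3)*(a^2 - a - 2) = (a + 1)*(a + 3)*(a - 2)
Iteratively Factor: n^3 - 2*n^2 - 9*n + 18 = (n - 3)*(n^2 + n - 6) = (n - 3)*(n - 2)*(n + 3)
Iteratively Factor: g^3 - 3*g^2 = (g)*(g^2 - 3*g) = g*(g - 3)*(g)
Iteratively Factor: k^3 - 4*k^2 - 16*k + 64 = (k - 4)*(k^2 - 16) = (k - 4)^2*(k + 4)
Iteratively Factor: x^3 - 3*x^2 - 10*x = (x - 5)*(x^2 + 2*x) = (x - 5)*(x + 2)*(x)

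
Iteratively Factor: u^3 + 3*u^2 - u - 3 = (u + 3)*(u^2 - 1) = (u - 1)*(u + 3)*(u + 1)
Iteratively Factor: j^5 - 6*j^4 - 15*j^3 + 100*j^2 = (j + 4)*(j^4 - 10*j^3 + 25*j^2) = j*(j + 4)*(j^3 - 10*j^2 + 25*j) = j*(j - 5)*(j + 4)*(j^2 - 5*j) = j^2*(j - 5)*(j + 4)*(j - 5)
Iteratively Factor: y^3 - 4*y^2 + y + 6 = (y - 3)*(y^2 - y - 2) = (y - 3)*(y + 1)*(y - 2)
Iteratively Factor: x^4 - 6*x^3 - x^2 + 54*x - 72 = (x - 3)*(x^3 - 3*x^2 - 10*x + 24) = (x - 3)*(x + 3)*(x^2 - 6*x + 8) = (x - 4)*(x - 3)*(x + 3)*(x - 2)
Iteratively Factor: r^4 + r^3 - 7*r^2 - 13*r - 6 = (r + 2)*(r^3 - r^2 - 5*r - 3) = (r - 3)*(r + 2)*(r^2 + 2*r + 1) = (r - 3)*(r + 1)*(r + 2)*(r + 1)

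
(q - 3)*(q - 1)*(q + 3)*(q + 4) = q^4 + 3*q^3 - 13*q^2 - 27*q + 36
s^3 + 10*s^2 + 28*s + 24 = (s + 2)^2*(s + 6)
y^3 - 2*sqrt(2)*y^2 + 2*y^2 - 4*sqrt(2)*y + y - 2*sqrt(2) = (y + 1)^2*(y - 2*sqrt(2))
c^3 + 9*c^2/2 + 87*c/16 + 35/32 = (c + 1/4)*(c + 7/4)*(c + 5/2)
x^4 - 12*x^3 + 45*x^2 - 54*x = x*(x - 6)*(x - 3)^2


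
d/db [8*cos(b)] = -8*sin(b)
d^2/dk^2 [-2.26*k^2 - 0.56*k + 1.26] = -4.52000000000000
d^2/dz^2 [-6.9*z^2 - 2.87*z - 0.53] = -13.8000000000000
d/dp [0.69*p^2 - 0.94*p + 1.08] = 1.38*p - 0.94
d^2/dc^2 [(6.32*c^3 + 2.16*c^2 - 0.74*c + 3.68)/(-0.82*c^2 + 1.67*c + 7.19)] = (-1.4210854715202e-14*c^4 - 114.695264*c^3 - 546.572976*c^2 - 1903.902408*c - 305.017348)/(0.551368*c^6 - 3.368724*c^5 - 7.642974*c^4 + 54.418453*c^3 + 67.015833*c^2 - 258.997461*c - 371.694959)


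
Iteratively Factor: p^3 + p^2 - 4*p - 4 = (p - 2)*(p^2 + 3*p + 2) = (p - 2)*(p + 1)*(p + 2)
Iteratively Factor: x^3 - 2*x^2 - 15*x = (x)*(x^2 - 2*x - 15) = x*(x + 3)*(x - 5)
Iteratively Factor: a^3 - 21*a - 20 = (a + 1)*(a^2 - a - 20) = (a + 1)*(a + 4)*(a - 5)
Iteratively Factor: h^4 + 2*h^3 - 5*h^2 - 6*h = (h)*(h^3 + 2*h^2 - 5*h - 6) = h*(h - 2)*(h^2 + 4*h + 3) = h*(h - 2)*(h + 3)*(h + 1)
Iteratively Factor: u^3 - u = (u + 1)*(u^2 - u) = u*(u + 1)*(u - 1)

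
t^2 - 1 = (t - 1)*(t + 1)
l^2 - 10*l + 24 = (l - 6)*(l - 4)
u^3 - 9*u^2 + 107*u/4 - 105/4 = (u - 7/2)*(u - 3)*(u - 5/2)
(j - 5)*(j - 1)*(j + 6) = j^3 - 31*j + 30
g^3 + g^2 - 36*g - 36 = (g - 6)*(g + 1)*(g + 6)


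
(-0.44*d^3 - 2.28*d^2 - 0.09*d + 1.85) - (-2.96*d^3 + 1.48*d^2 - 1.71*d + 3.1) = 2.52*d^3 - 3.76*d^2 + 1.62*d - 1.25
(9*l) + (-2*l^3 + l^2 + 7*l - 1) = -2*l^3 + l^2 + 16*l - 1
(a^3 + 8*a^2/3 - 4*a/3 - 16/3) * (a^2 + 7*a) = a^5 + 29*a^4/3 + 52*a^3/3 - 44*a^2/3 - 112*a/3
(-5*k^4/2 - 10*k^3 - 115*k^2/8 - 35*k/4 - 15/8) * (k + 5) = -5*k^5/2 - 45*k^4/2 - 515*k^3/8 - 645*k^2/8 - 365*k/8 - 75/8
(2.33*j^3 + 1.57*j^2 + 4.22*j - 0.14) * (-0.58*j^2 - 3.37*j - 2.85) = -1.3514*j^5 - 8.7627*j^4 - 14.379*j^3 - 18.6147*j^2 - 11.5552*j + 0.399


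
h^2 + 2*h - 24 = (h - 4)*(h + 6)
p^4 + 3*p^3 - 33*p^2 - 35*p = p*(p - 5)*(p + 1)*(p + 7)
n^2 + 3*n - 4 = (n - 1)*(n + 4)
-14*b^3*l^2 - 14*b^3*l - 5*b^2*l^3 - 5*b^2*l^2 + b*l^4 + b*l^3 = l*(-7*b + l)*(2*b + l)*(b*l + b)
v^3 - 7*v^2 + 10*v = v*(v - 5)*(v - 2)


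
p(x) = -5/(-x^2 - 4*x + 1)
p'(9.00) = -0.00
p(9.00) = 0.04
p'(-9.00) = 0.04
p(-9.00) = 0.11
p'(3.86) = -0.07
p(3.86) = 0.17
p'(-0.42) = -2.52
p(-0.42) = -2.00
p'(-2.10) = 0.04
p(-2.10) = -1.00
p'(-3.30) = 1.19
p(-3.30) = -1.51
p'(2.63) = -0.17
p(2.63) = 0.30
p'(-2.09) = 0.04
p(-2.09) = -1.00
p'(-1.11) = -0.50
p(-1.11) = -1.19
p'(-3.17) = 0.89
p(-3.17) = -1.38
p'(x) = -5*(2*x + 4)/(-x^2 - 4*x + 1)^2 = 10*(-x - 2)/(x^2 + 4*x - 1)^2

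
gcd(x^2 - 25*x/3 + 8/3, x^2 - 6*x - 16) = x - 8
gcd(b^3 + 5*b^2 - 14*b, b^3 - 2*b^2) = b^2 - 2*b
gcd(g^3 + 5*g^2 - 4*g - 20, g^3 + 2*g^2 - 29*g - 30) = 1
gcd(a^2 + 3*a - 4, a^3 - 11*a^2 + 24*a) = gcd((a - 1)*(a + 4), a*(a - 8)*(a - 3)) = 1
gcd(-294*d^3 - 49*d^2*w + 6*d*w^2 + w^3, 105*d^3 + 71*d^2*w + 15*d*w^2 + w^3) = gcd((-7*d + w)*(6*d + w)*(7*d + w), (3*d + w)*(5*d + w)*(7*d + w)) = 7*d + w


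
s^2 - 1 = (s - 1)*(s + 1)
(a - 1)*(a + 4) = a^2 + 3*a - 4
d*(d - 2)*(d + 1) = d^3 - d^2 - 2*d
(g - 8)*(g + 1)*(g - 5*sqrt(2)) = g^3 - 5*sqrt(2)*g^2 - 7*g^2 - 8*g + 35*sqrt(2)*g + 40*sqrt(2)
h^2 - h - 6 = (h - 3)*(h + 2)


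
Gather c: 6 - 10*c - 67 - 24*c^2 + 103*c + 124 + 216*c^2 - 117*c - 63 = 192*c^2 - 24*c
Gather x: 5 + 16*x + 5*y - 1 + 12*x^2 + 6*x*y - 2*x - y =12*x^2 + x*(6*y + 14) + 4*y + 4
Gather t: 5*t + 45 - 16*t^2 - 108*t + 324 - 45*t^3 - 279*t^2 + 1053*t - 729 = -45*t^3 - 295*t^2 + 950*t - 360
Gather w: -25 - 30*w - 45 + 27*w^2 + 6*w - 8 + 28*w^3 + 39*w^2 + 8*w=28*w^3 + 66*w^2 - 16*w - 78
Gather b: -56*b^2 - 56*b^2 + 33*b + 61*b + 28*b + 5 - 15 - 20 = -112*b^2 + 122*b - 30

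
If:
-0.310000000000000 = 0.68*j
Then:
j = -0.46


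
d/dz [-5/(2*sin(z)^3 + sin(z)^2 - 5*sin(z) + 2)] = 5*(6*sin(z)^2 + 2*sin(z) - 5)*cos(z)/(2*sin(z)^3 + sin(z)^2 - 5*sin(z) + 2)^2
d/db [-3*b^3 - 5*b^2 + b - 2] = -9*b^2 - 10*b + 1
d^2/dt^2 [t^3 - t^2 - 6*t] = 6*t - 2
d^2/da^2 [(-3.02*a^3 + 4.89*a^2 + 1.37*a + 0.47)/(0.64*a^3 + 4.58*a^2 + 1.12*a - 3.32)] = (21.710336*a^6 + 16.3553280000001*a^5 - 71.6290559999999*a^4 + 73.4318479999998*a^3 + 609.616248*a^2 - 54.278448*a + 133.459888)/(0.262144*a^9 + 5.627904*a^8 + 41.650944*a^7 + 111.68996*a^6 + 14.499648*a^5 - 205.968144*a^4 - 79.613696*a^3 + 138.953952*a^2 + 37.035264*a - 36.594368)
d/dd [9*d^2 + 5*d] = 18*d + 5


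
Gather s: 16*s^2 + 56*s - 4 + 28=16*s^2 + 56*s + 24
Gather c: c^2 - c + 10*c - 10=c^2 + 9*c - 10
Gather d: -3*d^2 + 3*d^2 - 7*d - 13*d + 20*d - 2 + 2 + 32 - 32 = 0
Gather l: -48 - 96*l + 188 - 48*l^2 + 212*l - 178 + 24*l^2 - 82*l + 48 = -24*l^2 + 34*l + 10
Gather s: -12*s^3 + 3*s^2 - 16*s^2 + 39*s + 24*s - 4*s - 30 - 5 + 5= -12*s^3 - 13*s^2 + 59*s - 30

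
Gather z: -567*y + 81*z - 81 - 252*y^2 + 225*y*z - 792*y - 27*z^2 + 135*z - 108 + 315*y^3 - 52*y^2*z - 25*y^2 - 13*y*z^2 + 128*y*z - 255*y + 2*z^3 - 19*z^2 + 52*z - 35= 315*y^3 - 277*y^2 - 1614*y + 2*z^3 + z^2*(-13*y - 46) + z*(-52*y^2 + 353*y + 268) - 224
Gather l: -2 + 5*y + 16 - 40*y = 14 - 35*y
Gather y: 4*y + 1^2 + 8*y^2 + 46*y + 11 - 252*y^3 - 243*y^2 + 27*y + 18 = -252*y^3 - 235*y^2 + 77*y + 30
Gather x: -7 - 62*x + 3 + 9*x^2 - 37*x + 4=9*x^2 - 99*x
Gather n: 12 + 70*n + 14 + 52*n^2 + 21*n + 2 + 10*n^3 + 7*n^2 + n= 10*n^3 + 59*n^2 + 92*n + 28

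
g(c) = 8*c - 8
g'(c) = 8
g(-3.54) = -36.32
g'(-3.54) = 8.00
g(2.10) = 8.80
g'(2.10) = 8.00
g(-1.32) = -18.56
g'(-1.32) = 8.00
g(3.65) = 21.20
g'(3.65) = 8.00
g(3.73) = 21.84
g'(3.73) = 8.00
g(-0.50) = -12.00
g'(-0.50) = 8.00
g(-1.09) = -16.72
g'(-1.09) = 8.00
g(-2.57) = -28.56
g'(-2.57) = 8.00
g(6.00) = 40.00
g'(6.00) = 8.00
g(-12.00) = -104.00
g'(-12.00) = 8.00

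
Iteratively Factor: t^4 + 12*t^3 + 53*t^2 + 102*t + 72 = (t + 2)*(t^3 + 10*t^2 + 33*t + 36) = (t + 2)*(t + 3)*(t^2 + 7*t + 12) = (t + 2)*(t + 3)^2*(t + 4)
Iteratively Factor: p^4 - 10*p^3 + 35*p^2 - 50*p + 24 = (p - 4)*(p^3 - 6*p^2 + 11*p - 6) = (p - 4)*(p - 2)*(p^2 - 4*p + 3) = (p - 4)*(p - 2)*(p - 1)*(p - 3)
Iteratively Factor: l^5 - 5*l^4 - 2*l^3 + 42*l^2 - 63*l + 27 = (l + 3)*(l^4 - 8*l^3 + 22*l^2 - 24*l + 9) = (l - 1)*(l + 3)*(l^3 - 7*l^2 + 15*l - 9) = (l - 1)^2*(l + 3)*(l^2 - 6*l + 9) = (l - 3)*(l - 1)^2*(l + 3)*(l - 3)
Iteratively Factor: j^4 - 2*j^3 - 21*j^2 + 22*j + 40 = (j - 2)*(j^3 - 21*j - 20) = (j - 2)*(j + 4)*(j^2 - 4*j - 5) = (j - 2)*(j + 1)*(j + 4)*(j - 5)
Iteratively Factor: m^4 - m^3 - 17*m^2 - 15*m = (m - 5)*(m^3 + 4*m^2 + 3*m) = (m - 5)*(m + 1)*(m^2 + 3*m) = (m - 5)*(m + 1)*(m + 3)*(m)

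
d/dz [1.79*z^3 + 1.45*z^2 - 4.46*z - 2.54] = 5.37*z^2 + 2.9*z - 4.46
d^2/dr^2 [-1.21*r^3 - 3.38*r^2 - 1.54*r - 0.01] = -7.26*r - 6.76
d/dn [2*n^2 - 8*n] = 4*n - 8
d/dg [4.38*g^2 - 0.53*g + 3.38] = 8.76*g - 0.53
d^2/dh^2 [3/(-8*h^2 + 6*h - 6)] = 3*(16*h^2 - 12*h - (8*h - 3)^2 + 12)/(4*h^2 - 3*h + 3)^3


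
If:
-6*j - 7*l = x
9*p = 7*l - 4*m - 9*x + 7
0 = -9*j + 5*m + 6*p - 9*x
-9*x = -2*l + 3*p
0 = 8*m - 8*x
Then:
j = 1106/1341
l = -287/447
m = -203/447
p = 1253/1341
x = -203/447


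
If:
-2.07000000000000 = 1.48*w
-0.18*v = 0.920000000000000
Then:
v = -5.11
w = -1.40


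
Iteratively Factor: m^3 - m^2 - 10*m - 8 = (m + 2)*(m^2 - 3*m - 4) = (m + 1)*(m + 2)*(m - 4)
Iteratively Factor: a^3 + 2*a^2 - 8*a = (a + 4)*(a^2 - 2*a) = (a - 2)*(a + 4)*(a)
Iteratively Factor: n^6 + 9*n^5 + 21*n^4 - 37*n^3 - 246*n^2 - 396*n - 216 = (n - 3)*(n^5 + 12*n^4 + 57*n^3 + 134*n^2 + 156*n + 72) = (n - 3)*(n + 2)*(n^4 + 10*n^3 + 37*n^2 + 60*n + 36) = (n - 3)*(n + 2)^2*(n^3 + 8*n^2 + 21*n + 18) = (n - 3)*(n + 2)^2*(n + 3)*(n^2 + 5*n + 6) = (n - 3)*(n + 2)^2*(n + 3)^2*(n + 2)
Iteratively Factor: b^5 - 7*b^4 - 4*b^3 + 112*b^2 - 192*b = (b - 4)*(b^4 - 3*b^3 - 16*b^2 + 48*b) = (b - 4)^2*(b^3 + b^2 - 12*b) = (b - 4)^2*(b + 4)*(b^2 - 3*b) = (b - 4)^2*(b - 3)*(b + 4)*(b)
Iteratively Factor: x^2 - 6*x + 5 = (x - 1)*(x - 5)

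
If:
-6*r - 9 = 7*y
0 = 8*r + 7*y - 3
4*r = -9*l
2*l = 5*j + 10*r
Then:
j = -196/15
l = -8/3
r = 6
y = -45/7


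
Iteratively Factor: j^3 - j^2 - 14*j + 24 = (j + 4)*(j^2 - 5*j + 6) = (j - 3)*(j + 4)*(j - 2)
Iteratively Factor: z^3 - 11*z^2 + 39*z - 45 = (z - 3)*(z^2 - 8*z + 15) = (z - 3)^2*(z - 5)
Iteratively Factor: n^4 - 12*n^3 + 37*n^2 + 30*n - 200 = (n - 5)*(n^3 - 7*n^2 + 2*n + 40) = (n - 5)*(n - 4)*(n^2 - 3*n - 10) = (n - 5)*(n - 4)*(n + 2)*(n - 5)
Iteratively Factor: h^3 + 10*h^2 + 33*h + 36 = (h + 4)*(h^2 + 6*h + 9) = (h + 3)*(h + 4)*(h + 3)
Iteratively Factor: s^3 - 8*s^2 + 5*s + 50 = (s - 5)*(s^2 - 3*s - 10) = (s - 5)^2*(s + 2)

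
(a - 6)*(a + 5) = a^2 - a - 30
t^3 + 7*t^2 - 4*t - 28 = (t - 2)*(t + 2)*(t + 7)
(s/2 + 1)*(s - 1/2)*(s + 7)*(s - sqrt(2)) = s^4/2 - sqrt(2)*s^3/2 + 17*s^3/4 - 17*sqrt(2)*s^2/4 + 19*s^2/4 - 19*sqrt(2)*s/4 - 7*s/2 + 7*sqrt(2)/2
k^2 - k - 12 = (k - 4)*(k + 3)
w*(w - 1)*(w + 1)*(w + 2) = w^4 + 2*w^3 - w^2 - 2*w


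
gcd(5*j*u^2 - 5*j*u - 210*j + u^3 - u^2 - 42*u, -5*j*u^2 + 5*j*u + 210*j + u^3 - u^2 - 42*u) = u^2 - u - 42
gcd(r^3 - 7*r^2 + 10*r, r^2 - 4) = r - 2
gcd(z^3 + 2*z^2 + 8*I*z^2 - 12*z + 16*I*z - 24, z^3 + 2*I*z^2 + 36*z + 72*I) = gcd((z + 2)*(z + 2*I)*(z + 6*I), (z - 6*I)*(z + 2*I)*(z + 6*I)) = z^2 + 8*I*z - 12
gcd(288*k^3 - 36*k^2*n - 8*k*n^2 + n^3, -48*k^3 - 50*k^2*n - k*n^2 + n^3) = 48*k^2 + 2*k*n - n^2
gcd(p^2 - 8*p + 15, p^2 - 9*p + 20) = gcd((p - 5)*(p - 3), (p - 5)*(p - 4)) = p - 5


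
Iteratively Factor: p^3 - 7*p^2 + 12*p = (p - 3)*(p^2 - 4*p) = (p - 4)*(p - 3)*(p)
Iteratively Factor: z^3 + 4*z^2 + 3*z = (z + 1)*(z^2 + 3*z) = (z + 1)*(z + 3)*(z)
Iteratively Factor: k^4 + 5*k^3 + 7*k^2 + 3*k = (k + 1)*(k^3 + 4*k^2 + 3*k) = k*(k + 1)*(k^2 + 4*k + 3) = k*(k + 1)^2*(k + 3)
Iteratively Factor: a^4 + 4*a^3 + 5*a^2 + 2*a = (a)*(a^3 + 4*a^2 + 5*a + 2) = a*(a + 2)*(a^2 + 2*a + 1) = a*(a + 1)*(a + 2)*(a + 1)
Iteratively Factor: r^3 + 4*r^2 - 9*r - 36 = (r + 3)*(r^2 + r - 12) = (r + 3)*(r + 4)*(r - 3)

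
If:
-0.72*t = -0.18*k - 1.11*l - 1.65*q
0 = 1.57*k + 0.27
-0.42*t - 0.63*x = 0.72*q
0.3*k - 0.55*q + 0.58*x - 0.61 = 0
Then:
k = -0.17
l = 3.1535575115193 - 3.71316251316251*x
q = 1.05454545454545*x - 1.202895193978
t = 2.06210604681942 - 3.30779220779221*x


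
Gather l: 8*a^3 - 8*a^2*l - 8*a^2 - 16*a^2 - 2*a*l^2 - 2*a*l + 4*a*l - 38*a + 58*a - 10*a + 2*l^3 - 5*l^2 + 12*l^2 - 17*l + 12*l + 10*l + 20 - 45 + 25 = 8*a^3 - 24*a^2 + 10*a + 2*l^3 + l^2*(7 - 2*a) + l*(-8*a^2 + 2*a + 5)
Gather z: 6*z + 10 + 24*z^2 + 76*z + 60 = 24*z^2 + 82*z + 70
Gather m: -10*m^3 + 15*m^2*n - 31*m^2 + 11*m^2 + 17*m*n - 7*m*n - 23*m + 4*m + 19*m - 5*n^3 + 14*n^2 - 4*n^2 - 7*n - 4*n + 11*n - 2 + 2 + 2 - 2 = -10*m^3 + m^2*(15*n - 20) + 10*m*n - 5*n^3 + 10*n^2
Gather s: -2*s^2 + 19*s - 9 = -2*s^2 + 19*s - 9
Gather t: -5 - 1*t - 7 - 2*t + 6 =-3*t - 6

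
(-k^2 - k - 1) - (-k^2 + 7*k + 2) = -8*k - 3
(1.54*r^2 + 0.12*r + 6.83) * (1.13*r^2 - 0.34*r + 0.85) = 1.7402*r^4 - 0.388*r^3 + 8.9861*r^2 - 2.2202*r + 5.8055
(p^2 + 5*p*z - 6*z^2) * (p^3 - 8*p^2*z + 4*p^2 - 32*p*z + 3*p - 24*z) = p^5 - 3*p^4*z + 4*p^4 - 46*p^3*z^2 - 12*p^3*z + 3*p^3 + 48*p^2*z^3 - 184*p^2*z^2 - 9*p^2*z + 192*p*z^3 - 138*p*z^2 + 144*z^3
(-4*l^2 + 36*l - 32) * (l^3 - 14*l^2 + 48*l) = -4*l^5 + 92*l^4 - 728*l^3 + 2176*l^2 - 1536*l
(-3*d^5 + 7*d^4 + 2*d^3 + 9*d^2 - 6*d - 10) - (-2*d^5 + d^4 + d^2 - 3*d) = -d^5 + 6*d^4 + 2*d^3 + 8*d^2 - 3*d - 10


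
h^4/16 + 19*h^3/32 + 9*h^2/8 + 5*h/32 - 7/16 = (h/4 + 1/4)*(h/4 + 1/2)*(h - 1/2)*(h + 7)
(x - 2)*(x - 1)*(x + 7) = x^3 + 4*x^2 - 19*x + 14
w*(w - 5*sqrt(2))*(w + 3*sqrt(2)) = w^3 - 2*sqrt(2)*w^2 - 30*w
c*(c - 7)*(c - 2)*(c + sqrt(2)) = c^4 - 9*c^3 + sqrt(2)*c^3 - 9*sqrt(2)*c^2 + 14*c^2 + 14*sqrt(2)*c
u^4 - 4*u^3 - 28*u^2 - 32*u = u*(u - 8)*(u + 2)^2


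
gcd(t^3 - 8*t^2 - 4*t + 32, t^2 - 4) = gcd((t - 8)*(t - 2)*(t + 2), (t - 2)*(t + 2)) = t^2 - 4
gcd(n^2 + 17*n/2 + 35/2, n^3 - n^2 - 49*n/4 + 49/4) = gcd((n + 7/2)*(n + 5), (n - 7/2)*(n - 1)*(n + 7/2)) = n + 7/2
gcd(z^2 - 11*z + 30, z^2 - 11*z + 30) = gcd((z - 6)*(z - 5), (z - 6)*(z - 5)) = z^2 - 11*z + 30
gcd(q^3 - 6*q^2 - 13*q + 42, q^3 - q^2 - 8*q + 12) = q^2 + q - 6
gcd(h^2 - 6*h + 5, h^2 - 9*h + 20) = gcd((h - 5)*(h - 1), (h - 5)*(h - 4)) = h - 5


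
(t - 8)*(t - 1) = t^2 - 9*t + 8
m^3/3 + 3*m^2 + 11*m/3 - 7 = (m/3 + 1)*(m - 1)*(m + 7)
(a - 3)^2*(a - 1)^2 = a^4 - 8*a^3 + 22*a^2 - 24*a + 9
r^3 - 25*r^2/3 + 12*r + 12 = (r - 6)*(r - 3)*(r + 2/3)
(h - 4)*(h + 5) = h^2 + h - 20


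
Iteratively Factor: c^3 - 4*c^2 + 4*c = (c - 2)*(c^2 - 2*c) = c*(c - 2)*(c - 2)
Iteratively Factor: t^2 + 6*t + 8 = (t + 2)*(t + 4)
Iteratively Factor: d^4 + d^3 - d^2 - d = (d)*(d^3 + d^2 - d - 1) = d*(d - 1)*(d^2 + 2*d + 1) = d*(d - 1)*(d + 1)*(d + 1)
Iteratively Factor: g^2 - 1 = (g + 1)*(g - 1)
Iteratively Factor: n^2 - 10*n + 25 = (n - 5)*(n - 5)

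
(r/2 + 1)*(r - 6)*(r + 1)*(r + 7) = r^4/2 + 2*r^3 - 37*r^2/2 - 62*r - 42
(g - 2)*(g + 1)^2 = g^3 - 3*g - 2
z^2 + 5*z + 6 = (z + 2)*(z + 3)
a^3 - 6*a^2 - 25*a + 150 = (a - 6)*(a - 5)*(a + 5)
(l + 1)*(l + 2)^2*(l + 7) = l^4 + 12*l^3 + 43*l^2 + 60*l + 28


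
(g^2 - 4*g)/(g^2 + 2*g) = (g - 4)/(g + 2)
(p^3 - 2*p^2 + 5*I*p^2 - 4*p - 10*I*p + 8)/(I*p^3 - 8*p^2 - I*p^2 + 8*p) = (p^3 - 2*p^2 + 5*I*p^2 - 4*p - 10*I*p + 8)/(p*(I*p^2 - 8*p - I*p + 8))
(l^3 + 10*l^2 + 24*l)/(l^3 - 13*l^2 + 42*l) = (l^2 + 10*l + 24)/(l^2 - 13*l + 42)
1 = 1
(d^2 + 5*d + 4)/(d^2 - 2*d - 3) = (d + 4)/(d - 3)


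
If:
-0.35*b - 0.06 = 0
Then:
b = -0.17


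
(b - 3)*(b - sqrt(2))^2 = b^3 - 3*b^2 - 2*sqrt(2)*b^2 + 2*b + 6*sqrt(2)*b - 6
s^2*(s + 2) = s^3 + 2*s^2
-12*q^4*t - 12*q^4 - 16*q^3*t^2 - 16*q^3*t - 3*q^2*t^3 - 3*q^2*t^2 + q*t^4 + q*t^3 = (-6*q + t)*(q + t)*(2*q + t)*(q*t + q)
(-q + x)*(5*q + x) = -5*q^2 + 4*q*x + x^2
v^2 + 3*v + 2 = (v + 1)*(v + 2)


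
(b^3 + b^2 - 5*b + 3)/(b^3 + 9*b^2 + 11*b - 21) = (b - 1)/(b + 7)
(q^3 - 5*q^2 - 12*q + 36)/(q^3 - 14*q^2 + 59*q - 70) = (q^2 - 3*q - 18)/(q^2 - 12*q + 35)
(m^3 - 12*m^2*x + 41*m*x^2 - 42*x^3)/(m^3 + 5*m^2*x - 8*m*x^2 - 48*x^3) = (m^2 - 9*m*x + 14*x^2)/(m^2 + 8*m*x + 16*x^2)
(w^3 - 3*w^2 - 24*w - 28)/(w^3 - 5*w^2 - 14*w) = (w + 2)/w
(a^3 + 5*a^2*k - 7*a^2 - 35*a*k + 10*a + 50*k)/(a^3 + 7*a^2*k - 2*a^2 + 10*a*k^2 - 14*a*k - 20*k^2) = (a - 5)/(a + 2*k)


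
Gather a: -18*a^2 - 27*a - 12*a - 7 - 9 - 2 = -18*a^2 - 39*a - 18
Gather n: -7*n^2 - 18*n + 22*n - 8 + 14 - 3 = -7*n^2 + 4*n + 3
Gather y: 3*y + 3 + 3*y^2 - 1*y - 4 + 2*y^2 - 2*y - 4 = 5*y^2 - 5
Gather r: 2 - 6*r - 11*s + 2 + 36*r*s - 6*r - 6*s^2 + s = r*(36*s - 12) - 6*s^2 - 10*s + 4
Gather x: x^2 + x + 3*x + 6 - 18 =x^2 + 4*x - 12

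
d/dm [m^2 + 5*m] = 2*m + 5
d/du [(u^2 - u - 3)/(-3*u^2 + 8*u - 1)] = 5*(u^2 - 4*u + 5)/(9*u^4 - 48*u^3 + 70*u^2 - 16*u + 1)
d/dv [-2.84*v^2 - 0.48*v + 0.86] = -5.68*v - 0.48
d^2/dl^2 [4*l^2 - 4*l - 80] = 8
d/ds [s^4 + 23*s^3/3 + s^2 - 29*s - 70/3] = 4*s^3 + 23*s^2 + 2*s - 29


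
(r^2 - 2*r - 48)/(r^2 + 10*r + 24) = (r - 8)/(r + 4)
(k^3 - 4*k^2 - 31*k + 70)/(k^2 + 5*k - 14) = (k^2 - 2*k - 35)/(k + 7)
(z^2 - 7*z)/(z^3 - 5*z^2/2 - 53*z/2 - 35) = 2*z/(2*z^2 + 9*z + 10)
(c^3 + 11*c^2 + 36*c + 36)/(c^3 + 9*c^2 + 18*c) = (c + 2)/c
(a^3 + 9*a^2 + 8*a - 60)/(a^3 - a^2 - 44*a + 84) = (a^2 + 11*a + 30)/(a^2 + a - 42)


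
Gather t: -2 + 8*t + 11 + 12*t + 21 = 20*t + 30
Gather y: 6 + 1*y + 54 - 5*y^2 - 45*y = -5*y^2 - 44*y + 60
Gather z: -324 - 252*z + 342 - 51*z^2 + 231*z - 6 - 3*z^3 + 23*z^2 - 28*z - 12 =-3*z^3 - 28*z^2 - 49*z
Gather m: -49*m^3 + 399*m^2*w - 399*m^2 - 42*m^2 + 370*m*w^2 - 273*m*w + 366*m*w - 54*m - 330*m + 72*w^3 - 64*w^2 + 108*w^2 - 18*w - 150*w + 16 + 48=-49*m^3 + m^2*(399*w - 441) + m*(370*w^2 + 93*w - 384) + 72*w^3 + 44*w^2 - 168*w + 64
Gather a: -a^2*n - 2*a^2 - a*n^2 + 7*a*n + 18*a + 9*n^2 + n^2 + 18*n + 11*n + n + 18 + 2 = a^2*(-n - 2) + a*(-n^2 + 7*n + 18) + 10*n^2 + 30*n + 20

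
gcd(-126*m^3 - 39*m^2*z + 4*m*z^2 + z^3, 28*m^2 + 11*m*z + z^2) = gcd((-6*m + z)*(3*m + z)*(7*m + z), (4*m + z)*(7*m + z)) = 7*m + z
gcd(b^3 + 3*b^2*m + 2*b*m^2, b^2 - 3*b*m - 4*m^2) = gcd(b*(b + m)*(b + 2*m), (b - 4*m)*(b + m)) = b + m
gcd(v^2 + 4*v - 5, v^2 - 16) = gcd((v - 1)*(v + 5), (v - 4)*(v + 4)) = 1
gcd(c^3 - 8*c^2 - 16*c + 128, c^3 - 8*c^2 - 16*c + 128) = c^3 - 8*c^2 - 16*c + 128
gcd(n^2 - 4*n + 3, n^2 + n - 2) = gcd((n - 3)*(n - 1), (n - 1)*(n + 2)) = n - 1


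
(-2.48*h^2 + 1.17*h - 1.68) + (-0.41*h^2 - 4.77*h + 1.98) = -2.89*h^2 - 3.6*h + 0.3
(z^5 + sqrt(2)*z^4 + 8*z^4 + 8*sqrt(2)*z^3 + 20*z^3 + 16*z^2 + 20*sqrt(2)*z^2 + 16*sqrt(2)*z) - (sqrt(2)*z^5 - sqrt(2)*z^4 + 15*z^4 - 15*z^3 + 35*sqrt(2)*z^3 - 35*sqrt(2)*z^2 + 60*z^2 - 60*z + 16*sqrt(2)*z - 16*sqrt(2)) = -sqrt(2)*z^5 + z^5 - 7*z^4 + 2*sqrt(2)*z^4 - 27*sqrt(2)*z^3 + 35*z^3 - 44*z^2 + 55*sqrt(2)*z^2 + 60*z + 16*sqrt(2)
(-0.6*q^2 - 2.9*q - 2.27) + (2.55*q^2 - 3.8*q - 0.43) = 1.95*q^2 - 6.7*q - 2.7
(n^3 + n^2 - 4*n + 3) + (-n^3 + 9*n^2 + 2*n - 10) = 10*n^2 - 2*n - 7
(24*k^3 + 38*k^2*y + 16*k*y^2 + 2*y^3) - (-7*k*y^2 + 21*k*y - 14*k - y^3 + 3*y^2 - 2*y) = 24*k^3 + 38*k^2*y + 23*k*y^2 - 21*k*y + 14*k + 3*y^3 - 3*y^2 + 2*y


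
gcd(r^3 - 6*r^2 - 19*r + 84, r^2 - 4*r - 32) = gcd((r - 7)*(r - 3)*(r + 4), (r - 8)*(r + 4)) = r + 4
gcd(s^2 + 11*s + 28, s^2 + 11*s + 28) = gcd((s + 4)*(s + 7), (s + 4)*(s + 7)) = s^2 + 11*s + 28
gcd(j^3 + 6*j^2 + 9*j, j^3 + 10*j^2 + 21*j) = j^2 + 3*j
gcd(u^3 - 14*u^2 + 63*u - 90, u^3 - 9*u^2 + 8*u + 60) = u^2 - 11*u + 30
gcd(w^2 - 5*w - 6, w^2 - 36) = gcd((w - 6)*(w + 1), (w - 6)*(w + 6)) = w - 6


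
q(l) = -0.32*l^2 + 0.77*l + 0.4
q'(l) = 0.77 - 0.64*l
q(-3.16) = -5.23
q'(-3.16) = 2.79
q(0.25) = 0.57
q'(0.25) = 0.61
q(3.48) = -0.80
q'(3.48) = -1.46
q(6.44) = -7.91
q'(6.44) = -3.35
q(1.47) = 0.84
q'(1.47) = -0.17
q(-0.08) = 0.34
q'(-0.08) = 0.82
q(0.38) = 0.65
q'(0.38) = 0.53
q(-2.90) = -4.52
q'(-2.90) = 2.63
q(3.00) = -0.17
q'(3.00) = -1.15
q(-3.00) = -4.79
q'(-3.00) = 2.69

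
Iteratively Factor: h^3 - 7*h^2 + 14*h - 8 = (h - 4)*(h^2 - 3*h + 2) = (h - 4)*(h - 2)*(h - 1)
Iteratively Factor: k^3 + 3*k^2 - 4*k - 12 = (k + 3)*(k^2 - 4) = (k + 2)*(k + 3)*(k - 2)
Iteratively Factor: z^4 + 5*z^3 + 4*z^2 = (z)*(z^3 + 5*z^2 + 4*z) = z*(z + 4)*(z^2 + z) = z^2*(z + 4)*(z + 1)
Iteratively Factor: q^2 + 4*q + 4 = (q + 2)*(q + 2)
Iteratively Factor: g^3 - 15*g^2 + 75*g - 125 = (g - 5)*(g^2 - 10*g + 25) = (g - 5)^2*(g - 5)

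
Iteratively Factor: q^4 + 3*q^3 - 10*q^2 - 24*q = (q - 3)*(q^3 + 6*q^2 + 8*q) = q*(q - 3)*(q^2 + 6*q + 8) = q*(q - 3)*(q + 4)*(q + 2)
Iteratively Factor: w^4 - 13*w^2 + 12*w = (w - 3)*(w^3 + 3*w^2 - 4*w) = (w - 3)*(w + 4)*(w^2 - w) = (w - 3)*(w - 1)*(w + 4)*(w)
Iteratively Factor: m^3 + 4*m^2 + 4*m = (m + 2)*(m^2 + 2*m) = (m + 2)^2*(m)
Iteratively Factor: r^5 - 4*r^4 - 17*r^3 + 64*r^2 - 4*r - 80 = (r - 2)*(r^4 - 2*r^3 - 21*r^2 + 22*r + 40) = (r - 5)*(r - 2)*(r^3 + 3*r^2 - 6*r - 8) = (r - 5)*(r - 2)*(r + 4)*(r^2 - r - 2) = (r - 5)*(r - 2)^2*(r + 4)*(r + 1)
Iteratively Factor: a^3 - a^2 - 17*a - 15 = (a + 1)*(a^2 - 2*a - 15) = (a + 1)*(a + 3)*(a - 5)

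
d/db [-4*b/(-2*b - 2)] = 2/(b + 1)^2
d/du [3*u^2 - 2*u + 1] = 6*u - 2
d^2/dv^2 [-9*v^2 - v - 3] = -18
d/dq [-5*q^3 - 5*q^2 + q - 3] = -15*q^2 - 10*q + 1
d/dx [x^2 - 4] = 2*x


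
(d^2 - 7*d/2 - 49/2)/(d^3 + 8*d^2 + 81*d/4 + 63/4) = 2*(d - 7)/(2*d^2 + 9*d + 9)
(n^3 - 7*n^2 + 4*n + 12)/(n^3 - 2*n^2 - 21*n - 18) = (n - 2)/(n + 3)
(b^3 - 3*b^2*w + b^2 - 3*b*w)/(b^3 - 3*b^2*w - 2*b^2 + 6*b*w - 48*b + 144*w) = b*(b + 1)/(b^2 - 2*b - 48)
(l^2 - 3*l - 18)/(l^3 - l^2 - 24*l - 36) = 1/(l + 2)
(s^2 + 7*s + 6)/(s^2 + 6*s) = (s + 1)/s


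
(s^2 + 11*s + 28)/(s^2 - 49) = (s + 4)/(s - 7)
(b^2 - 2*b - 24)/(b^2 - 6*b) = (b + 4)/b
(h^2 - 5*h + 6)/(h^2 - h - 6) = (h - 2)/(h + 2)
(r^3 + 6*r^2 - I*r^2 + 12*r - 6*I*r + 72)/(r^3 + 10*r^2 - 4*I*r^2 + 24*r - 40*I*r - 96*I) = (r + 3*I)/(r + 4)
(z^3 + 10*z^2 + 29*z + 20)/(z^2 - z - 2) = (z^2 + 9*z + 20)/(z - 2)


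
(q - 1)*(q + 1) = q^2 - 1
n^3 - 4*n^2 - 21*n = n*(n - 7)*(n + 3)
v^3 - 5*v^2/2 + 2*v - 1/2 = (v - 1)^2*(v - 1/2)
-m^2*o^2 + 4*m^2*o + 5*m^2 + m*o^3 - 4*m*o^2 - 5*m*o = (-m + o)*(o - 5)*(m*o + m)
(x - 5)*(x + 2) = x^2 - 3*x - 10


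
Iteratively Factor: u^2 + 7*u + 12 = (u + 3)*(u + 4)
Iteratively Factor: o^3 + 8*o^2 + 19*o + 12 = (o + 3)*(o^2 + 5*o + 4) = (o + 1)*(o + 3)*(o + 4)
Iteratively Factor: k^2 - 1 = (k + 1)*(k - 1)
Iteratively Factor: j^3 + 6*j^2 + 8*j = (j + 2)*(j^2 + 4*j) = j*(j + 2)*(j + 4)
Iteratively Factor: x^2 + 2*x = (x)*(x + 2)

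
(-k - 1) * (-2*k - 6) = 2*k^2 + 8*k + 6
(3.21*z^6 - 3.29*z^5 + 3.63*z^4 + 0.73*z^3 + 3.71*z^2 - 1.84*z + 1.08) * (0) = 0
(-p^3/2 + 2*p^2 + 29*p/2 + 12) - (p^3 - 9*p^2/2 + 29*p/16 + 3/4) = -3*p^3/2 + 13*p^2/2 + 203*p/16 + 45/4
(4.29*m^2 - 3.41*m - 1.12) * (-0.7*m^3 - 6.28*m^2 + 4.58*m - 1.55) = -3.003*m^5 - 24.5542*m^4 + 41.847*m^3 - 15.2337*m^2 + 0.1559*m + 1.736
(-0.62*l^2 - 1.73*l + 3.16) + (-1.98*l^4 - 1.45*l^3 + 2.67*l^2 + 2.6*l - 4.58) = -1.98*l^4 - 1.45*l^3 + 2.05*l^2 + 0.87*l - 1.42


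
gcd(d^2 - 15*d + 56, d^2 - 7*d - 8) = d - 8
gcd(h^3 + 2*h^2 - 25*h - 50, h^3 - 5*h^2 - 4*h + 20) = h^2 - 3*h - 10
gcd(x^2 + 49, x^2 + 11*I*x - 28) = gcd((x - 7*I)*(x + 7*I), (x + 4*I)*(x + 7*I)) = x + 7*I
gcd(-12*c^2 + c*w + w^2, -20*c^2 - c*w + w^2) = 4*c + w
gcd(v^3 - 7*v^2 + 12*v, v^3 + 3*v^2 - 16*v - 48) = v - 4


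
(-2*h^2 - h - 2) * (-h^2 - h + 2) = 2*h^4 + 3*h^3 - h^2 - 4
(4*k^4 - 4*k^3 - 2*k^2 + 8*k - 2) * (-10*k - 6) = -40*k^5 + 16*k^4 + 44*k^3 - 68*k^2 - 28*k + 12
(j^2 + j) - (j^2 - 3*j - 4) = 4*j + 4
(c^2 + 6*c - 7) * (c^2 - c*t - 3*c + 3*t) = c^4 - c^3*t + 3*c^3 - 3*c^2*t - 25*c^2 + 25*c*t + 21*c - 21*t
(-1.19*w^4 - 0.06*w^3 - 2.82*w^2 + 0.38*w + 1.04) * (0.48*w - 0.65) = -0.5712*w^5 + 0.7447*w^4 - 1.3146*w^3 + 2.0154*w^2 + 0.2522*w - 0.676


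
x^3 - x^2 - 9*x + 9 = (x - 3)*(x - 1)*(x + 3)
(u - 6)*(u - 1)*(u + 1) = u^3 - 6*u^2 - u + 6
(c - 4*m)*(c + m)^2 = c^3 - 2*c^2*m - 7*c*m^2 - 4*m^3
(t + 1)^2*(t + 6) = t^3 + 8*t^2 + 13*t + 6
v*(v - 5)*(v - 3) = v^3 - 8*v^2 + 15*v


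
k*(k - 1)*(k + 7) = k^3 + 6*k^2 - 7*k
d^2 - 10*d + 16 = (d - 8)*(d - 2)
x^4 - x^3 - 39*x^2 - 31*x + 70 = (x - 7)*(x - 1)*(x + 2)*(x + 5)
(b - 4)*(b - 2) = b^2 - 6*b + 8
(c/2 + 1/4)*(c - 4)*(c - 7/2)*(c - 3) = c^4/2 - 5*c^3 + 125*c^2/8 - 95*c/8 - 21/2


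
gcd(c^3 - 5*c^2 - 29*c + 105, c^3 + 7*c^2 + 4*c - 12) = 1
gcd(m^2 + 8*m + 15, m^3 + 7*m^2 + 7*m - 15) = m^2 + 8*m + 15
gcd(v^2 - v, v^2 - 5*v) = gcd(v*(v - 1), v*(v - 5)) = v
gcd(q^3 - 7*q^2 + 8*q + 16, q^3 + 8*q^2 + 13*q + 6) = q + 1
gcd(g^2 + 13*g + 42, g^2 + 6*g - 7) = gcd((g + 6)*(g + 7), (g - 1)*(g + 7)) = g + 7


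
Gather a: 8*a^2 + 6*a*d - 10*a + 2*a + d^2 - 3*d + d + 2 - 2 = 8*a^2 + a*(6*d - 8) + d^2 - 2*d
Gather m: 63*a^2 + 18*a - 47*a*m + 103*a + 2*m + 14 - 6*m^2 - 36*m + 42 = 63*a^2 + 121*a - 6*m^2 + m*(-47*a - 34) + 56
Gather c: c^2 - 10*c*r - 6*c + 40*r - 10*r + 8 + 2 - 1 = c^2 + c*(-10*r - 6) + 30*r + 9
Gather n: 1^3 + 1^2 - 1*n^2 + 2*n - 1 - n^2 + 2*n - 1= -2*n^2 + 4*n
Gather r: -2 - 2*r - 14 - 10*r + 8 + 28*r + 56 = 16*r + 48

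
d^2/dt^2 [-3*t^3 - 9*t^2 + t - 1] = -18*t - 18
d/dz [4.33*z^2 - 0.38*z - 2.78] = 8.66*z - 0.38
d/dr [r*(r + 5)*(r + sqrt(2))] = r*(r + 5) + r*(r + sqrt(2)) + (r + 5)*(r + sqrt(2))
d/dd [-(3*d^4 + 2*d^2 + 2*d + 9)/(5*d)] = (-9*d^4 - 2*d^2 + 9)/(5*d^2)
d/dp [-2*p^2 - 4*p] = -4*p - 4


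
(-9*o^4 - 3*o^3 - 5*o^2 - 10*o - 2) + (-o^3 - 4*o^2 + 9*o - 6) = -9*o^4 - 4*o^3 - 9*o^2 - o - 8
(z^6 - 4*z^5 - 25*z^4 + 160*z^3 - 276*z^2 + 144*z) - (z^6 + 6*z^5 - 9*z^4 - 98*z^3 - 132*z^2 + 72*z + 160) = -10*z^5 - 16*z^4 + 258*z^3 - 144*z^2 + 72*z - 160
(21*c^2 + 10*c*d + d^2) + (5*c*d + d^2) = 21*c^2 + 15*c*d + 2*d^2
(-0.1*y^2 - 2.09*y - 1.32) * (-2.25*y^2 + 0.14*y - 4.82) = 0.225*y^4 + 4.6885*y^3 + 3.1594*y^2 + 9.889*y + 6.3624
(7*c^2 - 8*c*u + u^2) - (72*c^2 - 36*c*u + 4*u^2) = -65*c^2 + 28*c*u - 3*u^2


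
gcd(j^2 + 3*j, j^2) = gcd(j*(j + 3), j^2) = j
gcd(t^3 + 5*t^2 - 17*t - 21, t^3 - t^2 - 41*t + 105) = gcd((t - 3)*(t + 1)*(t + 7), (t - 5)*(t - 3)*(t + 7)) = t^2 + 4*t - 21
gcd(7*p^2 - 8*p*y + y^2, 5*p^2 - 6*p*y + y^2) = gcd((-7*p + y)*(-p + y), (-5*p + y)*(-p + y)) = -p + y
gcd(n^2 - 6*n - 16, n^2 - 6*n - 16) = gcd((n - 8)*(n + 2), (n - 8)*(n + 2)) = n^2 - 6*n - 16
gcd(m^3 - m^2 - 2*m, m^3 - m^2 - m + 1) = m + 1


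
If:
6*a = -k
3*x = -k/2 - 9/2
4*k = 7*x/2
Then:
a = 21/110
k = -63/55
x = -72/55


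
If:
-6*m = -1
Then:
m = 1/6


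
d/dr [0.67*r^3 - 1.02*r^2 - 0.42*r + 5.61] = 2.01*r^2 - 2.04*r - 0.42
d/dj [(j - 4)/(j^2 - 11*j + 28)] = -1/(j^2 - 14*j + 49)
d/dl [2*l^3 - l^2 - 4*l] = 6*l^2 - 2*l - 4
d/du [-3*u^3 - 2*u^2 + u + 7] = -9*u^2 - 4*u + 1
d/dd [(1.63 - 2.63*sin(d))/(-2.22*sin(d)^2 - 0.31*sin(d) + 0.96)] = (-5.8386*sin(d)^2 + 7.2372*sin(d) - 2.0195)*cos(d)/(4.9284*sin(d)^4 + 1.3764*sin(d)^3 - 4.1663*sin(d)^2 - 0.5952*sin(d) + 0.9216)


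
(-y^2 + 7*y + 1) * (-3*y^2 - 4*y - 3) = 3*y^4 - 17*y^3 - 28*y^2 - 25*y - 3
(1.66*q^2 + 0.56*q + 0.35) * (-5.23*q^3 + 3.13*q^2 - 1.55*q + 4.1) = -8.6818*q^5 + 2.267*q^4 - 2.6507*q^3 + 7.0335*q^2 + 1.7535*q + 1.435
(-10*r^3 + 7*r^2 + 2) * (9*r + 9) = -90*r^4 - 27*r^3 + 63*r^2 + 18*r + 18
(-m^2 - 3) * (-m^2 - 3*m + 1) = m^4 + 3*m^3 + 2*m^2 + 9*m - 3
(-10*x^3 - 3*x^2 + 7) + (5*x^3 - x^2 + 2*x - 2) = -5*x^3 - 4*x^2 + 2*x + 5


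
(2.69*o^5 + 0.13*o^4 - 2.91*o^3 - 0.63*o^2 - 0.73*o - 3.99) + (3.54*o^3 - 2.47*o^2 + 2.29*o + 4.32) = 2.69*o^5 + 0.13*o^4 + 0.63*o^3 - 3.1*o^2 + 1.56*o + 0.33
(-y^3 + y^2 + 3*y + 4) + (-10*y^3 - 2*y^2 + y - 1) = -11*y^3 - y^2 + 4*y + 3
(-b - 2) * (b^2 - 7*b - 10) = -b^3 + 5*b^2 + 24*b + 20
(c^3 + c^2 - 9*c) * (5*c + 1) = 5*c^4 + 6*c^3 - 44*c^2 - 9*c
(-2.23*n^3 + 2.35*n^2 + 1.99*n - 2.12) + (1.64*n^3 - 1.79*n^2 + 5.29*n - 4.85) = -0.59*n^3 + 0.56*n^2 + 7.28*n - 6.97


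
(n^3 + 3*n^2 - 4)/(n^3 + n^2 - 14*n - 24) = (n^2 + n - 2)/(n^2 - n - 12)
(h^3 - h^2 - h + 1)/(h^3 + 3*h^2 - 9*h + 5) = (h + 1)/(h + 5)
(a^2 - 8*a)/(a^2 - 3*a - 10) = a*(8 - a)/(-a^2 + 3*a + 10)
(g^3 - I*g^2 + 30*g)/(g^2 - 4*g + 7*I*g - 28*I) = g*(g^2 - I*g + 30)/(g^2 + g*(-4 + 7*I) - 28*I)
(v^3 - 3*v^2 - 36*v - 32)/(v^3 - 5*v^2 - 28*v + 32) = (v + 1)/(v - 1)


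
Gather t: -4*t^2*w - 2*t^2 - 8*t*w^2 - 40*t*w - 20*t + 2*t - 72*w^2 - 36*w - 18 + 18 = t^2*(-4*w - 2) + t*(-8*w^2 - 40*w - 18) - 72*w^2 - 36*w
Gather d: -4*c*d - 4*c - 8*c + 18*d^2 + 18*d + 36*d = -12*c + 18*d^2 + d*(54 - 4*c)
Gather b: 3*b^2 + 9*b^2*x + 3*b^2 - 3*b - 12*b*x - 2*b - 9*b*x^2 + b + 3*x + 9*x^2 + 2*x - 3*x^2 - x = b^2*(9*x + 6) + b*(-9*x^2 - 12*x - 4) + 6*x^2 + 4*x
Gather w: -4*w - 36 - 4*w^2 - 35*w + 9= -4*w^2 - 39*w - 27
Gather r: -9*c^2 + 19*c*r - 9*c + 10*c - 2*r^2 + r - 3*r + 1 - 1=-9*c^2 + c - 2*r^2 + r*(19*c - 2)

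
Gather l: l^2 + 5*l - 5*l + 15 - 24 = l^2 - 9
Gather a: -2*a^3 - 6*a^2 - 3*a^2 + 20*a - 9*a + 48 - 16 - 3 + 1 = -2*a^3 - 9*a^2 + 11*a + 30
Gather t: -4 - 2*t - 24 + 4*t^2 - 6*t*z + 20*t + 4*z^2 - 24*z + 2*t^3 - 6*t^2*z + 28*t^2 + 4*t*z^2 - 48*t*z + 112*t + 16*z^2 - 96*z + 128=2*t^3 + t^2*(32 - 6*z) + t*(4*z^2 - 54*z + 130) + 20*z^2 - 120*z + 100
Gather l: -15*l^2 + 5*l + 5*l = -15*l^2 + 10*l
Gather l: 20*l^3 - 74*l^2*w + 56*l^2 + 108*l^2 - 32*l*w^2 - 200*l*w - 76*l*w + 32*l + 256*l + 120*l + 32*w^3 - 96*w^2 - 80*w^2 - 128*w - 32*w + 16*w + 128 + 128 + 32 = 20*l^3 + l^2*(164 - 74*w) + l*(-32*w^2 - 276*w + 408) + 32*w^3 - 176*w^2 - 144*w + 288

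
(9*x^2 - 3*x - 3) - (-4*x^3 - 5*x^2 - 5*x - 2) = 4*x^3 + 14*x^2 + 2*x - 1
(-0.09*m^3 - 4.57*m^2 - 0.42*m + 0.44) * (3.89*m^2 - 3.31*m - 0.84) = -0.3501*m^5 - 17.4794*m^4 + 13.5685*m^3 + 6.9406*m^2 - 1.1036*m - 0.3696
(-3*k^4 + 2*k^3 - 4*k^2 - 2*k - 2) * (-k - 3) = 3*k^5 + 7*k^4 - 2*k^3 + 14*k^2 + 8*k + 6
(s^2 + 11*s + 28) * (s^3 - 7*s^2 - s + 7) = s^5 + 4*s^4 - 50*s^3 - 200*s^2 + 49*s + 196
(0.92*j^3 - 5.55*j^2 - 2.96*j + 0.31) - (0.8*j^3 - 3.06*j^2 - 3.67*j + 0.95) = 0.12*j^3 - 2.49*j^2 + 0.71*j - 0.64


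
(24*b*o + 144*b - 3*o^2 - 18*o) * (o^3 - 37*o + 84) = 24*b*o^4 + 144*b*o^3 - 888*b*o^2 - 3312*b*o + 12096*b - 3*o^5 - 18*o^4 + 111*o^3 + 414*o^2 - 1512*o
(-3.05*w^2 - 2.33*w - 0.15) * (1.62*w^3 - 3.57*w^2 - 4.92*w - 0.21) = -4.941*w^5 + 7.1139*w^4 + 23.0811*w^3 + 12.6396*w^2 + 1.2273*w + 0.0315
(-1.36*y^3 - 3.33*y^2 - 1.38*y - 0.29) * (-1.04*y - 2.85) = 1.4144*y^4 + 7.3392*y^3 + 10.9257*y^2 + 4.2346*y + 0.8265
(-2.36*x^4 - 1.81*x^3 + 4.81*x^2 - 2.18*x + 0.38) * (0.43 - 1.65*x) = 3.894*x^5 + 1.9717*x^4 - 8.7148*x^3 + 5.6653*x^2 - 1.5644*x + 0.1634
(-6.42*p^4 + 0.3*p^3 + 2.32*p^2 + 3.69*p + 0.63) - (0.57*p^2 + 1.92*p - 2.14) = -6.42*p^4 + 0.3*p^3 + 1.75*p^2 + 1.77*p + 2.77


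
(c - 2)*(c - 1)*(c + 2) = c^3 - c^2 - 4*c + 4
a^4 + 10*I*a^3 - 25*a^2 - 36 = (a - I)*(a + 2*I)*(a + 3*I)*(a + 6*I)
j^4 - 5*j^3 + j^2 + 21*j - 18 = (j - 3)^2*(j - 1)*(j + 2)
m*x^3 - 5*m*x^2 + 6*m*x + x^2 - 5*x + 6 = (x - 3)*(x - 2)*(m*x + 1)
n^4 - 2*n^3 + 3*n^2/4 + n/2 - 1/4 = (n - 1)^2*(n - 1/2)*(n + 1/2)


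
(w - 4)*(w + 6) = w^2 + 2*w - 24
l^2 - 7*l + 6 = (l - 6)*(l - 1)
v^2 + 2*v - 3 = (v - 1)*(v + 3)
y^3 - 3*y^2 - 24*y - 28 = (y - 7)*(y + 2)^2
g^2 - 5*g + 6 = (g - 3)*(g - 2)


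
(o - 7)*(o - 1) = o^2 - 8*o + 7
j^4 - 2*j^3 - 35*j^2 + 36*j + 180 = (j - 6)*(j - 3)*(j + 2)*(j + 5)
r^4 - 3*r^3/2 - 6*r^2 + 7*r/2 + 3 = (r - 3)*(r - 1)*(r + 1/2)*(r + 2)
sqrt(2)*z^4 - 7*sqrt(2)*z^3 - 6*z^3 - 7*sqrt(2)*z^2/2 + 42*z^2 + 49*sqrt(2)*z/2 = z*(z - 7)*(z - 7*sqrt(2)/2)*(sqrt(2)*z + 1)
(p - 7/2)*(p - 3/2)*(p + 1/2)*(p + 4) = p^4 - p^3/2 - 61*p^2/4 + 109*p/8 + 21/2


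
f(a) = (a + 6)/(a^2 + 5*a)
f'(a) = (-2*a - 5)*(a + 6)/(a^2 + 5*a)^2 + 1/(a^2 + 5*a) = (a*(a + 5) - (a + 6)*(2*a + 5))/(a^2*(a + 5)^2)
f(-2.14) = -0.63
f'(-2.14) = -0.24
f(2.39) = 0.48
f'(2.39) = -0.21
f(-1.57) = -0.82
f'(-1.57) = -0.47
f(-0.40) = -3.04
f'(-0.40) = -7.49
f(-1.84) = -0.72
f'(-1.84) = -0.33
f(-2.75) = -0.53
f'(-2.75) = -0.12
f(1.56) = 0.74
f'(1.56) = -0.49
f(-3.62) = -0.48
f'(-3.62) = 0.01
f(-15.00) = -0.06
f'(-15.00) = 0.00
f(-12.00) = -0.07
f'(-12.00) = 0.00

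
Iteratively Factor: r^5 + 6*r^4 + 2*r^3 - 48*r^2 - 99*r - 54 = (r - 3)*(r^4 + 9*r^3 + 29*r^2 + 39*r + 18) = (r - 3)*(r + 1)*(r^3 + 8*r^2 + 21*r + 18) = (r - 3)*(r + 1)*(r + 3)*(r^2 + 5*r + 6) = (r - 3)*(r + 1)*(r + 2)*(r + 3)*(r + 3)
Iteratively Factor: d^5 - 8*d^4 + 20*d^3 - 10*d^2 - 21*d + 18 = (d - 3)*(d^4 - 5*d^3 + 5*d^2 + 5*d - 6) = (d - 3)*(d - 1)*(d^3 - 4*d^2 + d + 6) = (d - 3)^2*(d - 1)*(d^2 - d - 2) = (d - 3)^2*(d - 2)*(d - 1)*(d + 1)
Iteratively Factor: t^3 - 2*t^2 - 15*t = (t - 5)*(t^2 + 3*t) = t*(t - 5)*(t + 3)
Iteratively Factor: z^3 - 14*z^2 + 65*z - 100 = (z - 5)*(z^2 - 9*z + 20) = (z - 5)*(z - 4)*(z - 5)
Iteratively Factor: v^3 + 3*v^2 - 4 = (v + 2)*(v^2 + v - 2) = (v - 1)*(v + 2)*(v + 2)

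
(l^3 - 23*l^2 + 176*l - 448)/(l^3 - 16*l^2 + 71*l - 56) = (l - 8)/(l - 1)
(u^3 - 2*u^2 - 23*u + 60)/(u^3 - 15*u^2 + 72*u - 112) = (u^2 + 2*u - 15)/(u^2 - 11*u + 28)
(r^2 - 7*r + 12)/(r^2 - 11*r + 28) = (r - 3)/(r - 7)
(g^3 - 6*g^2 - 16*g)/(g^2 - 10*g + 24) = g*(g^2 - 6*g - 16)/(g^2 - 10*g + 24)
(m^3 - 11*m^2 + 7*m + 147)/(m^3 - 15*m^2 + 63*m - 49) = (m + 3)/(m - 1)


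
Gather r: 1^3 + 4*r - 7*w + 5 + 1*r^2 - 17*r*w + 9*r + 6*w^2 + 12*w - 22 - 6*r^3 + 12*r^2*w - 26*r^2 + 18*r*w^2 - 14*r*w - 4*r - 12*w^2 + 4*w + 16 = -6*r^3 + r^2*(12*w - 25) + r*(18*w^2 - 31*w + 9) - 6*w^2 + 9*w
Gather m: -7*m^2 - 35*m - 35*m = -7*m^2 - 70*m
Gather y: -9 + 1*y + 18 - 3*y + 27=36 - 2*y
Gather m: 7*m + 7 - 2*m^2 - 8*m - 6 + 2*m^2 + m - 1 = 0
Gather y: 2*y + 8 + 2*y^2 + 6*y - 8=2*y^2 + 8*y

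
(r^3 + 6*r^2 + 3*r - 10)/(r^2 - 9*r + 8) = (r^2 + 7*r + 10)/(r - 8)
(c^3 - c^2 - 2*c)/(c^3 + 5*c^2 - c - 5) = c*(c - 2)/(c^2 + 4*c - 5)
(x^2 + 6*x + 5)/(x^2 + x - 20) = (x + 1)/(x - 4)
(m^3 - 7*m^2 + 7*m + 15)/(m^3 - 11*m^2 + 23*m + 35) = (m - 3)/(m - 7)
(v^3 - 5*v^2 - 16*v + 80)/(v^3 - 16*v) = (v - 5)/v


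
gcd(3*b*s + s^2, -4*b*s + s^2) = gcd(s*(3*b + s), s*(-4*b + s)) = s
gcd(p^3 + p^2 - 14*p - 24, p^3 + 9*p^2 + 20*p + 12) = p + 2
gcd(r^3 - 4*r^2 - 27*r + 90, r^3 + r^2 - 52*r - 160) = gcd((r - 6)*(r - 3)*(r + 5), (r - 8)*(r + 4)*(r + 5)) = r + 5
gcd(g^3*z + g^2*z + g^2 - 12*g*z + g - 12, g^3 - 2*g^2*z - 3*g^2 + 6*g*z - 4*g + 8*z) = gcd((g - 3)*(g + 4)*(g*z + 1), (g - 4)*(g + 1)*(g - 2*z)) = 1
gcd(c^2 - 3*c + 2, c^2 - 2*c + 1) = c - 1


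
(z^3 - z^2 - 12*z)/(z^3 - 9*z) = (z - 4)/(z - 3)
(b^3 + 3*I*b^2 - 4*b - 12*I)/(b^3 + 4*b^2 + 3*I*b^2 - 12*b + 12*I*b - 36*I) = (b + 2)/(b + 6)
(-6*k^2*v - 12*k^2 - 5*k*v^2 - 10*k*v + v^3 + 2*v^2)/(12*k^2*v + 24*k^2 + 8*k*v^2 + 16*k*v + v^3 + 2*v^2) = (-6*k^2 - 5*k*v + v^2)/(12*k^2 + 8*k*v + v^2)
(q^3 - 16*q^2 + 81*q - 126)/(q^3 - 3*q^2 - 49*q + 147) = (q - 6)/(q + 7)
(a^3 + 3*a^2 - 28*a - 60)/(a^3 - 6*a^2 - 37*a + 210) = (a + 2)/(a - 7)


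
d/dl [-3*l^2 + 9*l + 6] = 9 - 6*l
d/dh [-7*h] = -7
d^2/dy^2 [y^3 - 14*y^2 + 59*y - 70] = 6*y - 28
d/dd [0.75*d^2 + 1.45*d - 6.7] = 1.5*d + 1.45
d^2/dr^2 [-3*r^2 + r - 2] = -6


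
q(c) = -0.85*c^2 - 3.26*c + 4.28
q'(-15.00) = 22.24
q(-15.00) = -138.07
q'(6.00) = -13.46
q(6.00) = -45.88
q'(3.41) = -9.06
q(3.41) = -16.72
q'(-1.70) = -0.37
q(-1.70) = 7.37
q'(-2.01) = 0.16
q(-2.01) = 7.40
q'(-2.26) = 0.58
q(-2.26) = 7.31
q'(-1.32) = -1.02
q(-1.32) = 7.10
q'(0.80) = -4.62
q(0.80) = 1.13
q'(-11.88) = 16.94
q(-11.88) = -76.96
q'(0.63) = -4.33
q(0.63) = 1.89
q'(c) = -1.7*c - 3.26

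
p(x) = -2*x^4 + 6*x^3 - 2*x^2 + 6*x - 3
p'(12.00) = -11274.00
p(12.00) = -31323.00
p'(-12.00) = 16470.00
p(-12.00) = -52203.00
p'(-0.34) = 9.76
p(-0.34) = -5.53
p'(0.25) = 6.00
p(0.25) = -1.54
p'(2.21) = -1.28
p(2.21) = 17.55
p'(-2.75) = 319.50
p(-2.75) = -273.79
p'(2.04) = 4.83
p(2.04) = 17.22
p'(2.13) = 1.84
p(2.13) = 17.52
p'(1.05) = 12.38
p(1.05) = 5.61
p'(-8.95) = 7218.98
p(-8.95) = -17351.23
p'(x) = -8*x^3 + 18*x^2 - 4*x + 6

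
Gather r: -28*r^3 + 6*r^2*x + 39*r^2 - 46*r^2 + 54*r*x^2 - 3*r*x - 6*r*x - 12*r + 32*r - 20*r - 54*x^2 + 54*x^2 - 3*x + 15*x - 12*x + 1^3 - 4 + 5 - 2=-28*r^3 + r^2*(6*x - 7) + r*(54*x^2 - 9*x)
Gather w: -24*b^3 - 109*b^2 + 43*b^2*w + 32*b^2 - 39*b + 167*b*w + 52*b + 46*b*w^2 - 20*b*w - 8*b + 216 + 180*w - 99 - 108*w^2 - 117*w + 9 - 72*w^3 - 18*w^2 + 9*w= -24*b^3 - 77*b^2 + 5*b - 72*w^3 + w^2*(46*b - 126) + w*(43*b^2 + 147*b + 72) + 126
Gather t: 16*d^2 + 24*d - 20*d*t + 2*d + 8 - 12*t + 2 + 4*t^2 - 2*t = 16*d^2 + 26*d + 4*t^2 + t*(-20*d - 14) + 10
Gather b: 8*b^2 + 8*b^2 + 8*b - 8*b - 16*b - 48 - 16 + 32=16*b^2 - 16*b - 32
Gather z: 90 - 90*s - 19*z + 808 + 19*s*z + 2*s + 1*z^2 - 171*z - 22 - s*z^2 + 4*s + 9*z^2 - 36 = -84*s + z^2*(10 - s) + z*(19*s - 190) + 840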